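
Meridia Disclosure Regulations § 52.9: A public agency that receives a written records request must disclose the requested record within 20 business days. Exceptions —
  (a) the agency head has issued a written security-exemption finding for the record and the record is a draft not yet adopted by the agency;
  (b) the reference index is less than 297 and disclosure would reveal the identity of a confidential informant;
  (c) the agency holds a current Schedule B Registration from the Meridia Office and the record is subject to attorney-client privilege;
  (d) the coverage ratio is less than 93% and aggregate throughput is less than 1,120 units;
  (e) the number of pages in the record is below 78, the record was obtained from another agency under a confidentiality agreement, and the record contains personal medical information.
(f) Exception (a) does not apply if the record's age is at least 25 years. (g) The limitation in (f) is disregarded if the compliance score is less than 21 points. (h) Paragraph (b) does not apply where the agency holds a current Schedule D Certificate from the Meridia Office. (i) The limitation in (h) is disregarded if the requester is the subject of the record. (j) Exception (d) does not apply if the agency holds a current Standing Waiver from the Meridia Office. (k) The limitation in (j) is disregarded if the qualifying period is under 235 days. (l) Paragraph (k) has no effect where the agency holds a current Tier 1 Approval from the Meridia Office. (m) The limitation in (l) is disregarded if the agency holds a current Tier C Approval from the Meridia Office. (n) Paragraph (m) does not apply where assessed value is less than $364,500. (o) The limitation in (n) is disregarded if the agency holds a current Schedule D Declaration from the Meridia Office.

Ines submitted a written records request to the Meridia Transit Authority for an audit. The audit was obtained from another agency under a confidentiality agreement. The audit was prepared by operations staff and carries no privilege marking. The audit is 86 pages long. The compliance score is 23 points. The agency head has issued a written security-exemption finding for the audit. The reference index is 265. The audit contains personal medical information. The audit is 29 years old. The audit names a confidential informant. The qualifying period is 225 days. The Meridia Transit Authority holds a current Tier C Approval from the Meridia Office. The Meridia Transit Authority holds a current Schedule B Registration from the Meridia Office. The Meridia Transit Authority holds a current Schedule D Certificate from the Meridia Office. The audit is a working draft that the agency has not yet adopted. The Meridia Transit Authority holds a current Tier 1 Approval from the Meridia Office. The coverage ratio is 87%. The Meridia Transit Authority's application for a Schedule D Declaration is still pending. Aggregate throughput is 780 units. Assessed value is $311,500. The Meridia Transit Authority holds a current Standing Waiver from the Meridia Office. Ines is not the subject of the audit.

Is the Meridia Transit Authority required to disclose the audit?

Yes — the Meridia Transit Authority must disclose the audit.

All of (a)'s requirements are met (a written security-exemption finding has been issued; the audit is an unadopted draft). Turning to paragraphs (f)–(g): (f) is triggered — the record's age is 29 years, meeting the 25 years threshold. (g) is inapplicable (the compliance score is 23 points, not less than 21 points), so (f) stands. Exception (a) does not apply.
Exception (b)'s conditions are all satisfied: the reference index is 265, less than the 297 limit; the audit names a confidential informant. But applying paragraphs (h)–(i): (h) operates against (b): a current Schedule D Certificate is held. (i), which would lift (h), is not triggered — Ines is not the subject of the audit. So (b) is unavailable.
Exception (c) requires that the record is subject to attorney-client privilege; but the audit carries no privilege marking, so (c) is unavailable.
Exception (d) is satisfied on its face — the coverage ratio is 87%, less than the 93% limit; aggregate throughput is 780 units, less than the 1,120 units limit. But applying paragraphs (j)–(o): (j) applies — a current Standing Waiver is held. (k) is triggered (the qualifying period is 225 days, under the 235 days limit), but is set aside by (l): (l) operates against (k): a current Tier 1 Approval is held. (m) is engaged (a current Tier C Approval is held), but is set aside by (n): (n) operates against (m): assessed value is $311,500, less than the $364,500 limit. (o) is not engaged (there is no Schedule D Declaration in force), so (n) stands. (d) is therefore removed.
Exception (e) does not apply: the number of pages in the record is 86, not below 78.
No exception is made out. the Meridia Transit Authority falls within the general rule.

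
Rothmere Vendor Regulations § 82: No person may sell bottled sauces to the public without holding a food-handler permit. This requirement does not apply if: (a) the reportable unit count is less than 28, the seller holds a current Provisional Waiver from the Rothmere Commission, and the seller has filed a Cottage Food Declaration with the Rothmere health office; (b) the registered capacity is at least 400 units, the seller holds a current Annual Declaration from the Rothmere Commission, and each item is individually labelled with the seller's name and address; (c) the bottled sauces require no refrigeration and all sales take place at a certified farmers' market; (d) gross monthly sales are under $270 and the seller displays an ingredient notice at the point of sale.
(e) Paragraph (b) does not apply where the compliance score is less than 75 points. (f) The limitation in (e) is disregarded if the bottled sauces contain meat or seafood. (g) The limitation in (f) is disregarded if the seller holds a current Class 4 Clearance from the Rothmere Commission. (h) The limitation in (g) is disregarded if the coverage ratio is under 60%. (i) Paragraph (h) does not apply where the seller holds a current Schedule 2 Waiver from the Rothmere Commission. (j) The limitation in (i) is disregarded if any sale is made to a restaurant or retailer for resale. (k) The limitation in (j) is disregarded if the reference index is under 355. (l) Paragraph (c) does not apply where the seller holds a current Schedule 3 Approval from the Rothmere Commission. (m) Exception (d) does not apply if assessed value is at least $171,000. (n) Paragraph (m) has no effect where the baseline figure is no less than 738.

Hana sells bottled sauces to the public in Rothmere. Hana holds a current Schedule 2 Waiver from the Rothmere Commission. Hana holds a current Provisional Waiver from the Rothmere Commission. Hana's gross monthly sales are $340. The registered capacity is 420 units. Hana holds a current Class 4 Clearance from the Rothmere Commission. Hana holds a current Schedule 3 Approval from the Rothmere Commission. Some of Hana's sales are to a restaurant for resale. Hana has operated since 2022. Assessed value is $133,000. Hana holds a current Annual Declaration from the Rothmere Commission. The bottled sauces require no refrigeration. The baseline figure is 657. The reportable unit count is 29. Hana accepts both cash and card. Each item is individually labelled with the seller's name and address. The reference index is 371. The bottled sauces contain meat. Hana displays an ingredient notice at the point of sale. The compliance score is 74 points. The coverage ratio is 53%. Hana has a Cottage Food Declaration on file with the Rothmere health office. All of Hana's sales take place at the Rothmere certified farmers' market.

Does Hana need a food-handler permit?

No — exception (b) applies; Hana is not required to hold a food-handler permit.

Exception (a) fails — the reportable unit count is 29, not less than 28.
Exception (b)'s conditions are all satisfied: the registered capacity is 420 units, meeting the 400 units threshold; a current Annual Declaration is held; items are individually labelled. Under paragraphs (e)–(k): (e) applies (the compliance score is 74 points, less than the 75 points limit), but is overridden by (f): (f) operates — the bottled sauces contain meat. (g) would limit (f) — a current Class 4 Clearance is held — but (h) sets (g) aside: (h) operates against (g): the coverage ratio is 53%, under the 60% limit. (i) would limit (h) — a current Schedule 2 Waiver is held — but (j) sets (i) aside: (j) operates against (i): some sales are to a restaurant for resale. (k), which would lift (j), does not operate here — the reference index is 371, not under 355. So (b) applies.
All of (c)'s requirements are met (the bottled sauces are shelf-stable; all sales are at a certified farmers' market). However, paragraph (l) must be considered: (l) is engaged — a current Schedule 3 Approval is held. So (c) is unavailable.
Exception (d) does not apply: gross monthly sales are $340, not under $270.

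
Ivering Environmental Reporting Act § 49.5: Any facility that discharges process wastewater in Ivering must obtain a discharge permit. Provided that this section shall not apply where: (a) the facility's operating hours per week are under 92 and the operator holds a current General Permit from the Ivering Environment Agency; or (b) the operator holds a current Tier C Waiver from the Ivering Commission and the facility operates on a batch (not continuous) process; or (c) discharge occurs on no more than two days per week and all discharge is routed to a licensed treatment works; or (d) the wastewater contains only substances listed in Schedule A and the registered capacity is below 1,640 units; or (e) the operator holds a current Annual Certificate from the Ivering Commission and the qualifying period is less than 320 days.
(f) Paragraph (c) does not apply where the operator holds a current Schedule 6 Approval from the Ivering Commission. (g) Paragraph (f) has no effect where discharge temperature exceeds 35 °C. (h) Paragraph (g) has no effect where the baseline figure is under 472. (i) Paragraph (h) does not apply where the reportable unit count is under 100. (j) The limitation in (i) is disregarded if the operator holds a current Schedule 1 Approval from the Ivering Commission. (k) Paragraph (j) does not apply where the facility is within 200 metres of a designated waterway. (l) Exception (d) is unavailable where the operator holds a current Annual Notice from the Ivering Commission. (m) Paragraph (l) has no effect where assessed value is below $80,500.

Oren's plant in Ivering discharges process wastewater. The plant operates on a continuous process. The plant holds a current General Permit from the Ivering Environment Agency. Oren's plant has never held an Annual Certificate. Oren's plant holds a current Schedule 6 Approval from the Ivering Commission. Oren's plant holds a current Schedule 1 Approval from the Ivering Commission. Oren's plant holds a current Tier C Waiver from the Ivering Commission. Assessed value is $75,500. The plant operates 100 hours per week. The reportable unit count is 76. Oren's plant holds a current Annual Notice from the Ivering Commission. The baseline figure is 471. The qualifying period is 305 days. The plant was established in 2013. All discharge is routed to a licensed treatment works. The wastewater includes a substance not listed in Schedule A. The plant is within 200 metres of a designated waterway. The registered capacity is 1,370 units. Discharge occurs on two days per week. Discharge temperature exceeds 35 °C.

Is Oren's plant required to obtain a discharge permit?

Exception (a) requires that the facility's operating hours per week are under 92; but the facility's operating hours per week are 100, not under 92, so (a) is unavailable.
Exception (b) requires that the facility operates on a batch (not continuous) process; but the facility operates on a continuous process, so (b) is unavailable.
Exception (c) is satisfied on its face — discharge occurs on no more than two days per week; discharge is routed to a licensed treatment works. Considering the limiting provisions: (f) would limit (c) — a current Schedule 6 Approval is held — but (g) sets (f) aside: (g) applies — discharge temperature exceeds 35 °C. (h) applies (the baseline figure is 471, under the 472 limit), but is overridden by (i): (i) operates against (h): the reportable unit count is 76, under the 100 limit. (j) would limit (i) — a current Schedule 1 Approval is held — but (k) sets (j) aside: (k) operates — the plant is within 200 m of a designated waterway. So (c) applies.
Exception (d) fails — the wastewater includes a non-Schedule-A substance.
Exception (e) fails — no current Annual Certificate is held.

No — exception (c) applies; Oren's plant is not required to obtain a discharge permit.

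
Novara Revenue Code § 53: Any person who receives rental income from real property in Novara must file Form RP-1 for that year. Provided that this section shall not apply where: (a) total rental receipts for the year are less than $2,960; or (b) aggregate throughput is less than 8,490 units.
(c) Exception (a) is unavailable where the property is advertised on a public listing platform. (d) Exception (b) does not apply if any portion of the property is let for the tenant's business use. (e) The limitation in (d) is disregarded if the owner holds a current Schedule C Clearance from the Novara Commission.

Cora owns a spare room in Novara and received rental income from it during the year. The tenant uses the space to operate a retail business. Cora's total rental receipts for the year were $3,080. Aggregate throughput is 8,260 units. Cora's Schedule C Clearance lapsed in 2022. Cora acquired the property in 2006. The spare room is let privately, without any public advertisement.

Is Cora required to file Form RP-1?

Yes — Cora must file Form RP-1.

Exception (a) requires that total rental receipts for the year are less than $2,960; but total rental receipts for the year are $3,080, not less than $2,960, so (a) is unavailable.
Exception (b): aggregate throughput is 8,260 units, less than the 8,490 units limit — every condition holds. But: (d) is engaged — the space is let for business use. (e) is not engaged (no current Schedule C Clearance is held), so (d) stands. So (b) is unavailable.
No exception applies. The general rule governs.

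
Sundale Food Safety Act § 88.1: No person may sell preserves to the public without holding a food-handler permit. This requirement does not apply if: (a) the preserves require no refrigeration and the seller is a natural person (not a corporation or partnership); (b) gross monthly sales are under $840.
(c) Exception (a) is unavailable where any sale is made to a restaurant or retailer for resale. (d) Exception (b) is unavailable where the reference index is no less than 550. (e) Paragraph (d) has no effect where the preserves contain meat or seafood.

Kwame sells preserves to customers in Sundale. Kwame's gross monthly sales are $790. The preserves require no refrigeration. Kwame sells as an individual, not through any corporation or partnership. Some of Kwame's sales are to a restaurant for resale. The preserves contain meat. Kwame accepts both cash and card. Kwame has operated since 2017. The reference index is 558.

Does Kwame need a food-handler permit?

No — exception (b) applies; Kwame is not required to hold a food-handler permit.

Exception (a)'s conditions are all satisfied: the preserves are shelf-stable; the seller is a natural person. But: (c) operates against (a): some sales are to a restaurant for resale. So (a) is unavailable.
Exception (b)'s conditions are all satisfied: gross monthly sales are $790, under the $840 limit. Under paragraphs (d)–(e): (d) would limit (b) — the reference index is 558, meeting the 550 threshold — but (e) sets (d) aside: (e) is triggered — the preserves contain meat. So (b) applies.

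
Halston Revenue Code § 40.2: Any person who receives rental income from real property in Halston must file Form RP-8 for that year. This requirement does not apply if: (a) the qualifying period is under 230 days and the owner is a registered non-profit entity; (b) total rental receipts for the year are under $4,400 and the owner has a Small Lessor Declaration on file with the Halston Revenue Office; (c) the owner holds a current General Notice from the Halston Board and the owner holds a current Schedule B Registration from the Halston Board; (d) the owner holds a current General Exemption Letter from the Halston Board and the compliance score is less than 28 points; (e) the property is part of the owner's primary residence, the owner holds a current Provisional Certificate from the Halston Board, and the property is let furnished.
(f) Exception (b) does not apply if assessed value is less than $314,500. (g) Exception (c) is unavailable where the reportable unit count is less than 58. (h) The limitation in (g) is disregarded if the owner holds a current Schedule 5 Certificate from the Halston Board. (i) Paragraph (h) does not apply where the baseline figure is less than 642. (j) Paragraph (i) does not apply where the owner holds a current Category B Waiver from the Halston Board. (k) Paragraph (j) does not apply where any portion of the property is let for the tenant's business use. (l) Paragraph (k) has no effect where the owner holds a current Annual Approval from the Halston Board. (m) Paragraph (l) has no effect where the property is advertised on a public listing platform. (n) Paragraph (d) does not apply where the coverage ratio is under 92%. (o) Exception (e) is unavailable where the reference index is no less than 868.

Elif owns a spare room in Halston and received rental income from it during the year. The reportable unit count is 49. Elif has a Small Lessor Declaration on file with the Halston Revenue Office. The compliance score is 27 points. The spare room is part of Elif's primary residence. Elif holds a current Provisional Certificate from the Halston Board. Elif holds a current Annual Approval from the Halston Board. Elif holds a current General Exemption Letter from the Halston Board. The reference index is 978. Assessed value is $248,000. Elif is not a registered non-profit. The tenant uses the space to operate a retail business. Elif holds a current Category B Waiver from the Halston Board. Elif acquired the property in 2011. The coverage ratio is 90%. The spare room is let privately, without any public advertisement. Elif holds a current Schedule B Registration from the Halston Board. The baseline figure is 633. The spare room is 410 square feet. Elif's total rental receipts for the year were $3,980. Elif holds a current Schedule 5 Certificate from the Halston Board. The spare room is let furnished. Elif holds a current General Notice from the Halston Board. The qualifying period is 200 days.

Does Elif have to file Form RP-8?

No — exception (c) applies; Elif is not required to file Form RP-8.

Exception (a) fails — Elif is not a registered non-profit.
All of (b)'s requirements are met (total rental receipts for the year are $3,980, under the $4,400 limit; a Small Lessor Declaration is on file). But applying paragraph (f): (f) operates — assessed value is $248,000, less than the $314,500 limit. (b) is therefore removed.
All of (c)'s requirements are met (a current General Notice is held; a current Schedule B Registration is held). Considering the limiting provisions: (g) operates (the reportable unit count is 49, less than the 58 limit), but yields to (h): (h) operates against (g): a current Schedule 5 Certificate is held. (i) is triggered (the baseline figure is 633, less than the 642 limit), but is itself disapplied by (j): (j) applies — a current Category B Waiver is held. (k) would limit (j) — the space is let for business use — but (l) sets (k) aside: (l) is engaged — a current Annual Approval is held. (m) is not engaged (the property is let privately without advertisement), so (l) stands. Exception (c) stands.
All of (d)'s requirements are met (a current General Exemption Letter is held; the compliance score is 27 points, less than the 28 points limit). Turning to paragraph (n): (n) operates against (d): the coverage ratio is 90%, under the 92% limit. So (d) is unavailable.
All of (e)'s requirements are met (the spare room is part of the primary residence; a current Provisional Certificate is held; the property is let furnished). However, paragraph (o) must be considered: (o) operates against (e): the reference index is 978, meeting the 868 threshold. (e) is therefore removed.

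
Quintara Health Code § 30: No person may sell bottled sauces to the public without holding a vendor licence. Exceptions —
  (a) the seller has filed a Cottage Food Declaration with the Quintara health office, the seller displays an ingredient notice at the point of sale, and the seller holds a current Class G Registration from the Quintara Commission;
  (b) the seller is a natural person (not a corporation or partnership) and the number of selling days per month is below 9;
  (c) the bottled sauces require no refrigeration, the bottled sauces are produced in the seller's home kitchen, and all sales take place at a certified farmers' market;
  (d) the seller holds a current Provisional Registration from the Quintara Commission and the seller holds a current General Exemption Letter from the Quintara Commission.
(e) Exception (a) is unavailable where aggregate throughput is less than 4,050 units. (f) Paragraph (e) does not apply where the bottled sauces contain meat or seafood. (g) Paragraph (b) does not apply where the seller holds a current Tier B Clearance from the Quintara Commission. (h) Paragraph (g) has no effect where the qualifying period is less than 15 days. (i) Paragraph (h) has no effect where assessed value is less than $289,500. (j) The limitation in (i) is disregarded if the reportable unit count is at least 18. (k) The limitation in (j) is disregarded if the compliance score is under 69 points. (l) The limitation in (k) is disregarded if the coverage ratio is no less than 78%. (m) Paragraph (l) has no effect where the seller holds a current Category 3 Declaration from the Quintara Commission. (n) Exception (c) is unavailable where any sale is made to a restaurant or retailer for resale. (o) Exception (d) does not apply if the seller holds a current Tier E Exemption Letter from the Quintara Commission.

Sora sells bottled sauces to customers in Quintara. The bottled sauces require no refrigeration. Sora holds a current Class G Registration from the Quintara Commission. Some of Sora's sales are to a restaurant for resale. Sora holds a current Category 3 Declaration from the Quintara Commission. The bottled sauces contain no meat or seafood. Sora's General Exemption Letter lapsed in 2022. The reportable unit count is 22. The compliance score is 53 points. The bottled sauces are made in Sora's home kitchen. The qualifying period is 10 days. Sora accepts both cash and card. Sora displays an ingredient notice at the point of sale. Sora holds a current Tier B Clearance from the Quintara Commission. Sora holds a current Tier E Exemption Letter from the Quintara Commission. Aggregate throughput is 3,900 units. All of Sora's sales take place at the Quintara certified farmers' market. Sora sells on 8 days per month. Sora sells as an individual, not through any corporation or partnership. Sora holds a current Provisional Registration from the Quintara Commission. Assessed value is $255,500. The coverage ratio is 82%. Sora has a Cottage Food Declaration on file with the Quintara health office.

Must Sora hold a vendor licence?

Exception (a): a Cottage Food Declaration is on file; an ingredient notice is displayed; a current Class G Registration is held — every condition holds. Turning to paragraphs (e)–(f): (e) operates against (a): aggregate throughput is 3,900 units, less than the 4,050 units limit. (f), which would lift (e), is not triggered — the bottled sauces contain no meat or seafood. (a) is therefore removed.
Exception (b) is satisfied on its face — the seller is a natural person; the number of selling days per month is 8, below the 9 limit. But applying paragraphs (g)–(m): (g) operates against (b): a current Tier B Clearance is held. (h) would limit (g) — the qualifying period is 10 days, less than the 15 days limit — but (i) sets (h) aside: (i) is engaged — assessed value is $255,500, less than the $289,500 limit. (j) is engaged (the reportable unit count is 22, meeting the 18 threshold), but is itself disapplied by (k): (k) applies — the compliance score is 53 points, under the 69 points limit. (l) applies (the coverage ratio is 82%, meeting the 78% threshold), but is overridden by (m): (m) operates against (l): a current Category 3 Declaration is held. (b) is therefore removed.
All of (c)'s requirements are met (the bottled sauces are shelf-stable; the bottled sauces are home-kitchen produced; all sales are at a certified farmers' market). Turning to paragraph (n): (n) operates — some sales are to a restaurant for resale. (c) is therefore removed.
Exception (d) requires that the seller holds a current General Exemption Letter from the Quintara Commission; but the General Exemption Letter is not current, so (d) is unavailable.
Every exception is unavailable, so the rule governs.

Yes — Sora must hold a vendor licence.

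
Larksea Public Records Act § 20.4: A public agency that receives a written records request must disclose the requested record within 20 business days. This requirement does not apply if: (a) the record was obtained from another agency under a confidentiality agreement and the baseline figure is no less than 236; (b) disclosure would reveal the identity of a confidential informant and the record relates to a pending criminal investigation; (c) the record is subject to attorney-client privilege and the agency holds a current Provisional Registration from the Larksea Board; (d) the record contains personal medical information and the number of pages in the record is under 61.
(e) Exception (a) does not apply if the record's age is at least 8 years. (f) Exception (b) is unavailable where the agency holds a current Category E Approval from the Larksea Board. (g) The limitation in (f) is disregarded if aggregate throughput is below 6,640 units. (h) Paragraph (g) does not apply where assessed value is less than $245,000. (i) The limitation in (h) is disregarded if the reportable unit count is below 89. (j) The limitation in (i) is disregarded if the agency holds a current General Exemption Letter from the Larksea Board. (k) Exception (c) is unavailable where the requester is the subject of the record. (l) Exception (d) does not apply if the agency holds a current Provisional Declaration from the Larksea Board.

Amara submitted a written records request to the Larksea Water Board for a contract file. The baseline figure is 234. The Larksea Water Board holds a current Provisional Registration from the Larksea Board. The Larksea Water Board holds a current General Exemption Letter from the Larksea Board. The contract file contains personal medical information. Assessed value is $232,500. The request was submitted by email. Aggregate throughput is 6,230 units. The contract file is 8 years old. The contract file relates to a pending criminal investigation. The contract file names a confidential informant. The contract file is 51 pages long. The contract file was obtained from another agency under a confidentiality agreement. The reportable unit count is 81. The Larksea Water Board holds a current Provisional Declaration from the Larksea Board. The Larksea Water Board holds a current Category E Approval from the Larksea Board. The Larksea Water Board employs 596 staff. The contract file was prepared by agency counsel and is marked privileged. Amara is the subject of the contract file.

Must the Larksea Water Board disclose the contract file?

Exception (a) requires that the baseline figure is no less than 236; but the baseline figure is 234, short of 236, so (a) is unavailable.
All of (b)'s requirements are met (the contract file names a confidential informant; the contract file relates to a pending investigation). Turning to paragraphs (f)–(j): (f) is triggered — a current Category E Approval is held. (g) applies (aggregate throughput is 6,230 units, below the 6,640 units limit), but is itself disapplied by (h): (h) operates against (g): assessed value is $232,500, less than the $245,000 limit. (i) would limit (h) — the reportable unit count is 81, below the 89 limit — but (j) sets (i) aside: (j) operates against (i): a current General Exemption Letter is held. (b) is therefore removed.
Exception (c)'s conditions are all satisfied: the contract file is privileged; a current Provisional Registration is held. Turning to paragraph (k): (k) applies — Amara is the subject of the contract file. Exception (c) does not apply.
Exception (d)'s conditions are all satisfied: the contract file contains personal medical information; the number of pages in the record is 51, under the 61 limit. However, paragraph (l) must be considered: (l) operates against (d): a current Provisional Declaration is held. Exception (d) does not apply.
No exception is made out. the Larksea Water Board falls within the general rule.

Yes — the Larksea Water Board must disclose the contract file.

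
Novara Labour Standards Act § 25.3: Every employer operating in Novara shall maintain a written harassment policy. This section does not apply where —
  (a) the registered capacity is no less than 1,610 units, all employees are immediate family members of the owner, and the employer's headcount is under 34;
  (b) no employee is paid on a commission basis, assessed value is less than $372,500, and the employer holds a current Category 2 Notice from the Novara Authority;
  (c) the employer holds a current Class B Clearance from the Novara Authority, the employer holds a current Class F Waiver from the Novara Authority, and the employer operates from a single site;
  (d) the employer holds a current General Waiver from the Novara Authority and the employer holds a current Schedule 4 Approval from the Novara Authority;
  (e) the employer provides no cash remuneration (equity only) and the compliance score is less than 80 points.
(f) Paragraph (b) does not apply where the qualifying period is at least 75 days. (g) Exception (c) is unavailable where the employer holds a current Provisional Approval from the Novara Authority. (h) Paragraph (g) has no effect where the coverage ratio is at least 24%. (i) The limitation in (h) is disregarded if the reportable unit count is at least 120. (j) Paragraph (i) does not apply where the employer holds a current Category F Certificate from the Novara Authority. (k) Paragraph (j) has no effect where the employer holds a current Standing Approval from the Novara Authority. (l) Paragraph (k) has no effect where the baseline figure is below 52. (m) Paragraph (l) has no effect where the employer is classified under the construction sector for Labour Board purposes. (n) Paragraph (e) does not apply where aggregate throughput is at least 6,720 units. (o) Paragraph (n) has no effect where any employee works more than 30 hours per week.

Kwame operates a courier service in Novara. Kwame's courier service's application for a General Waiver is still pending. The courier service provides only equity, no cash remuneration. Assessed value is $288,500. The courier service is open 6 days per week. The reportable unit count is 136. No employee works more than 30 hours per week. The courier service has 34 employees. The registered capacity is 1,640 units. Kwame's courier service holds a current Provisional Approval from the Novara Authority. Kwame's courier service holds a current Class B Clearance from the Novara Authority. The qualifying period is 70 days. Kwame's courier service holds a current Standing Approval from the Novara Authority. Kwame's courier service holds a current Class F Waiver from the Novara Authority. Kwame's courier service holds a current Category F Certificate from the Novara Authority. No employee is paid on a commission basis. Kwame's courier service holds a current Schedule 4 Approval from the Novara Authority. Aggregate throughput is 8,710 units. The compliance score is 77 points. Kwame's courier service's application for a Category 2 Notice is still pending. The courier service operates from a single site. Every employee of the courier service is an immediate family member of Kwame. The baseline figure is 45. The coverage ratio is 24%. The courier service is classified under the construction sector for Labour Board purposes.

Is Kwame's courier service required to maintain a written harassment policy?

Yes — Kwame's courier service must maintain a written harassment policy.

Exception (a) requires that the employer's headcount is under 34; but the employer's headcount is 34, not under 34, so (a) is unavailable.
Exception (b) fails — there is no Category 2 Notice in force.
Exception (c)'s conditions are all satisfied: a current Class B Clearance is held; a current Class F Waiver is held; the employer operates from a single site. Turning to paragraphs (g)–(m): (g) applies — a current Provisional Approval is held. (h) applies (the coverage ratio is 24%, meeting the 24% threshold), but is overridden by (i): (i) operates against (h): the reportable unit count is 136, meeting the 120 threshold. (j) is triggered (a current Category F Certificate is held), but is displaced by (k): (k) applies — a current Standing Approval is held. (l) is triggered (the baseline figure is 45, below the 52 limit), but yields to (m): (m) is triggered — the courier service is classified under the construction sector. (c) is therefore removed.
Exception (d) fails — the General Waiver is not current.
Exception (e): remuneration is equity-only; the compliance score is 77 points, less than the 80 points limit — every condition holds. But applying paragraphs (n)–(o): (n) operates against (e): aggregate throughput is 8,710 units, meeting the 6,720 units threshold. (o) is not triggered (no employee exceeds 30 hours/week), so (n) stands. (e) is therefore removed.
No exception displaces § 25.3.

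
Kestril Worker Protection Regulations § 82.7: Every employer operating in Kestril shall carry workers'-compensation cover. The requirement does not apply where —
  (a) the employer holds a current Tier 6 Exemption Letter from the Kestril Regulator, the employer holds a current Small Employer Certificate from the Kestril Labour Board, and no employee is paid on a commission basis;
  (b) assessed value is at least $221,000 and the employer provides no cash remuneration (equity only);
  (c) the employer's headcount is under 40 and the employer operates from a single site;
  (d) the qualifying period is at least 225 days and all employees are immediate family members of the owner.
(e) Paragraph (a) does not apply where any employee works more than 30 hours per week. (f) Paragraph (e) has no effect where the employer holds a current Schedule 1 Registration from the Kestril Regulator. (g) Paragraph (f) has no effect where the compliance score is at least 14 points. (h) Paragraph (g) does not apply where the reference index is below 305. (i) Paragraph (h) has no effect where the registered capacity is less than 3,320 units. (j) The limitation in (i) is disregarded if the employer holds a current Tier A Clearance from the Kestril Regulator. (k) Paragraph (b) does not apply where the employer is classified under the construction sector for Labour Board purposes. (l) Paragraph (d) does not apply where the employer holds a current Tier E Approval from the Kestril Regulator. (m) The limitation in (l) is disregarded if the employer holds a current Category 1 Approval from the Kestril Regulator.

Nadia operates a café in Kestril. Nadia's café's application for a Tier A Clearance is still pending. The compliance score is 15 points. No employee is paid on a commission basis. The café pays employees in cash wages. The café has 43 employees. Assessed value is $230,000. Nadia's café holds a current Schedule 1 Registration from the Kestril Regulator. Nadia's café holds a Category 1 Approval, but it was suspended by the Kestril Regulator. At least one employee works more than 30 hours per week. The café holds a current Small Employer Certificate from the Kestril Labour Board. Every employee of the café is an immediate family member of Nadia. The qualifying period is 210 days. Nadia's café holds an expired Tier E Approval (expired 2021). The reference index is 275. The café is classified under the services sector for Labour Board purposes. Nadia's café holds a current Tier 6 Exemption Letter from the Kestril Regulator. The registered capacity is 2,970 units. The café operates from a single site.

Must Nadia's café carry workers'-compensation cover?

Exception (a)'s conditions are all satisfied: a current Tier 6 Exemption Letter is held; a current Small Employer Certificate is held; no employee is paid on commission. Turning to paragraphs (e)–(j): (e) operates — at least one employee exceeds 30 hours/week. (f) would limit (e) — a current Schedule 1 Registration is held — but (g) sets (f) aside: (g) is triggered — the compliance score is 15 points, meeting the 14 points threshold. (h) would limit (g) — the reference index is 275, below the 305 limit — but (i) sets (h) aside: (i) operates against (h): the registered capacity is 2,970 units, less than the 3,320 units limit. (j), which would lift (i), is inapplicable — there is no Tier A Clearance in force. (a) is therefore removed.
Exception (b) does not apply: employees are paid cash wages.
Exception (c) requires that the employer's headcount is under 40; but the employer's headcount is 43, not under 40, so (c) is unavailable.
Exception (d) fails — the qualifying period is 210 days, short of 225 days.
No exception displaces § 82.7.

Yes — Nadia's café must carry workers'-compensation cover.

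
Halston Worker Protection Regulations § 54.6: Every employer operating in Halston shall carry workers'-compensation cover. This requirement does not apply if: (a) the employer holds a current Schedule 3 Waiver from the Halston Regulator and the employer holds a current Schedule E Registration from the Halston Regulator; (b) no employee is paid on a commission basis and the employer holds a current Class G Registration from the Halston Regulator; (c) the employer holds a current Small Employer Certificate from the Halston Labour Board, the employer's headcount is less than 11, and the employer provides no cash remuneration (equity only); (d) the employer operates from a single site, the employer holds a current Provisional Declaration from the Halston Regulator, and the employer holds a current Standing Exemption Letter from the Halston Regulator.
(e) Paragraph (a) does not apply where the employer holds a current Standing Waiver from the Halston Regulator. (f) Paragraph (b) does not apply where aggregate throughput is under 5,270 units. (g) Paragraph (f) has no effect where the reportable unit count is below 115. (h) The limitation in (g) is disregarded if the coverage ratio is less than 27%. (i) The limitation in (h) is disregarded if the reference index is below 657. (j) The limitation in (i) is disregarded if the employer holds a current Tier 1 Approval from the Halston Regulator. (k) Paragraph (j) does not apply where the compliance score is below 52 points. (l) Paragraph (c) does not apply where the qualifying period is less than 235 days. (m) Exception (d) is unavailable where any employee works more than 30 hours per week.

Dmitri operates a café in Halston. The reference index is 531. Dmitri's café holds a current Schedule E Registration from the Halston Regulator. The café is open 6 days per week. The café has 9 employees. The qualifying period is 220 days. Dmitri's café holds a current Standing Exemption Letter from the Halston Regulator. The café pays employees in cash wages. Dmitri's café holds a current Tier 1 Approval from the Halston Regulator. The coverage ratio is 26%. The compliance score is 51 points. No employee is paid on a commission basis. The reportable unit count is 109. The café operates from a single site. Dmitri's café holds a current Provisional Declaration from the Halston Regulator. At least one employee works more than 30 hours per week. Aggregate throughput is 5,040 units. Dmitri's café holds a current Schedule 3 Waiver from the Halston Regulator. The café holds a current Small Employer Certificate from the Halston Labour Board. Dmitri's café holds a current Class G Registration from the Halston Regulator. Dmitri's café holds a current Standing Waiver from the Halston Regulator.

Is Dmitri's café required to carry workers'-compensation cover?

No — exception (b) applies; Dmitri's café is not required to carry workers'-compensation cover.

Exception (a)'s conditions are all satisfied: a current Schedule 3 Waiver is held; a current Schedule E Registration is held. But: (e) applies — a current Standing Waiver is held. Exception (a) does not apply.
Exception (b) is satisfied on its face — no employee is paid on commission; a current Class G Registration is held. Applying paragraphs (f)–(k): (f) would limit (b) — aggregate throughput is 5,040 units, under the 5,270 units limit — but (g) sets (f) aside: (g) is triggered — the reportable unit count is 109, below the 115 limit. (h) would limit (g) — the coverage ratio is 26%, less than the 27% limit — but (i) sets (h) aside: (i) applies — the reference index is 531, below the 657 limit. (j) operates (a current Tier 1 Approval is held), but yields to (k): (k) operates against (j): the compliance score is 51 points, below the 52 points limit. Exception (b) stands.
Exception (c) requires that the employer provides no cash remuneration (equity only); but employees are paid cash wages, so (c) is unavailable.
All of (d)'s requirements are met (the employer operates from a single site; a current Provisional Declaration is held; a current Standing Exemption Letter is held). Turning to paragraph (m): (m) operates against (d): at least one employee exceeds 30 hours/week. (d) is therefore removed.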